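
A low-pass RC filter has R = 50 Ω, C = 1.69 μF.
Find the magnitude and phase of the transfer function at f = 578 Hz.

Step 1 — Angular frequency: ω = 2π·578 = 3632 rad/s.
Step 2 — Transfer function: H(jω) = 1/(1 + jωRC).
Step 3 — Denominator: 1 + jωRC = 1 + j·3632·50·1.69e-06 = 1 + j0.3069.
Step 4 — H = 0.9139 - j0.2805.
Step 5 — Magnitude: |H| = 0.956 (-0.4 dB); phase: φ = -17.1°.

|H| = 0.956 (-0.4 dB), φ = -17.1°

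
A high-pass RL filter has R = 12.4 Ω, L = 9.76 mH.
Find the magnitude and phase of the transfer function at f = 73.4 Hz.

Step 1 — Angular frequency: ω = 2π·73.4 = 461.2 rad/s.
Step 2 — Transfer function: H(jω) = jωL/(R + jωL).
Step 3 — Numerator jωL = j·4.501; denominator R + jωL = 12.4 + j4.501.
Step 4 — H = 0.1164 + j0.3207.
Step 5 — Magnitude: |H| = 0.3412 (-9.3 dB); phase: φ = 70.0°.

|H| = 0.3412 (-9.3 dB), φ = 70.0°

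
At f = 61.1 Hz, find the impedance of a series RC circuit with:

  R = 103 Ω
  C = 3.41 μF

Step 1 — Angular frequency: ω = 2π·f = 2π·61.1 = 383.9 rad/s.
Step 2 — Component impedances:
  R: Z = R = 103 Ω
  C: Z = 1/(jωC) = -j/(ω·C) = 0 - j763.9 Ω
Step 3 — Series combination: Z_total = R + C = 103 - j763.9 Ω = 770.8∠-82.3° Ω.

Z = 103 - j763.9 Ω = 770.8∠-82.3° Ω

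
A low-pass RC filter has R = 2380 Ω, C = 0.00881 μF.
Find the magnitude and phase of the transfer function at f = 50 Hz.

Step 1 — Angular frequency: ω = 2π·50 = 314.2 rad/s.
Step 2 — Transfer function: H(jω) = 1/(1 + jωRC).
Step 3 — Denominator: 1 + jωRC = 1 + j·314.2·2380·8.81e-09 = 1 + j0.006587.
Step 4 — H = 1 - j0.006587.
Step 5 — Magnitude: |H| = 1 (-0.0 dB); phase: φ = -0.4°.

|H| = 1 (-0.0 dB), φ = -0.4°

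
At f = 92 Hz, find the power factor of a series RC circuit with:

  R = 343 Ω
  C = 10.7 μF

Step 1 — Angular frequency: ω = 2π·f = 2π·92 = 578.1 rad/s.
Step 2 — Component impedances:
  R: Z = R = 343 Ω
  C: Z = 1/(jωC) = -j/(ω·C) = 0 - j161.7 Ω
Step 3 — Series combination: Z_total = R + C = 343 - j161.7 Ω = 379.2∠-25.2° Ω.
Step 4 — Power factor: PF = cos(φ) = Re(Z)/|Z| = 343/379.2 = 0.9045.
Step 5 — Type: Im(Z) = -161.7 ⇒ leading (phase φ = -25.2°).

PF = 0.9045 (leading, φ = -25.2°)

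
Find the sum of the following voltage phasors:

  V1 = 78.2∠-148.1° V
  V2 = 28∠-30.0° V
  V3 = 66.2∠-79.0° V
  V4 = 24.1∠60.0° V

Step 1 — Convert each phasor to rectangular form:
  V1 = 78.2·(cos(-148.1°) + j·sin(-148.1°)) = -66.39 - j41.32 V
  V2 = 28·(cos(-30.0°) + j·sin(-30.0°)) = 24.25 - j14 V
  V3 = 66.2·(cos(-79.0°) + j·sin(-79.0°)) = 12.63 - j64.98 V
  V4 = 24.1·(cos(60.0°) + j·sin(60.0°)) = 12.05 + j20.87 V
Step 2 — Sum components: V_total = -17.46 - j99.44 V.
Step 3 — Convert to polar: |V_total| = 101 V, ∠V_total = -100.0°.

V_total = 101∠-100.0° V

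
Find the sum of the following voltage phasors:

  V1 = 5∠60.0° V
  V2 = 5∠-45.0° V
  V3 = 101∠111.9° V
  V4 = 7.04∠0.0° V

Step 1 — Convert each phasor to rectangular form:
  V1 = 5·(cos(60.0°) + j·sin(60.0°)) = 2.5 + j4.33 V
  V2 = 5·(cos(-45.0°) + j·sin(-45.0°)) = 3.536 - j3.536 V
  V3 = 101·(cos(111.9°) + j·sin(111.9°)) = -37.67 + j93.71 V
  V4 = 7.04·(cos(0.0°) + j·sin(0.0°)) = 7.04 V
Step 2 — Sum components: V_total = -24.6 + j94.51 V.
Step 3 — Convert to polar: |V_total| = 97.65 V, ∠V_total = 104.6°.

V_total = 97.65∠104.6° V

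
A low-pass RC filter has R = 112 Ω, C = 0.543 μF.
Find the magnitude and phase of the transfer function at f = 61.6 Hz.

Step 1 — Angular frequency: ω = 2π·61.6 = 387 rad/s.
Step 2 — Transfer function: H(jω) = 1/(1 + jωRC).
Step 3 — Denominator: 1 + jωRC = 1 + j·387·112·5.43e-07 = 1 + j0.02354.
Step 4 — H = 0.9994 - j0.02353.
Step 5 — Magnitude: |H| = 0.9997 (-0.0 dB); phase: φ = -1.3°.

|H| = 0.9997 (-0.0 dB), φ = -1.3°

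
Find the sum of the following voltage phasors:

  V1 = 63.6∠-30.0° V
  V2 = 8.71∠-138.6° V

Step 1 — Convert each phasor to rectangular form:
  V1 = 63.6·(cos(-30.0°) + j·sin(-30.0°)) = 55.08 - j31.8 V
  V2 = 8.71·(cos(-138.6°) + j·sin(-138.6°)) = -6.533 - j5.76 V
Step 2 — Sum components: V_total = 48.55 - j37.56 V.
Step 3 — Convert to polar: |V_total| = 61.38 V, ∠V_total = -37.7°.

V_total = 61.38∠-37.7° V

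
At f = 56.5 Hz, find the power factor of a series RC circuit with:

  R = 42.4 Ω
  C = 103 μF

Step 1 — Angular frequency: ω = 2π·f = 2π·56.5 = 355 rad/s.
Step 2 — Component impedances:
  R: Z = R = 42.4 Ω
  C: Z = 1/(jωC) = -j/(ω·C) = 0 - j27.35 Ω
Step 3 — Series combination: Z_total = R + C = 42.4 - j27.35 Ω = 50.45∠-32.8° Ω.
Step 4 — Power factor: PF = cos(φ) = Re(Z)/|Z| = 42.4/50.45 = 0.8404.
Step 5 — Type: Im(Z) = -27.35 ⇒ leading (phase φ = -32.8°).

PF = 0.8404 (leading, φ = -32.8°)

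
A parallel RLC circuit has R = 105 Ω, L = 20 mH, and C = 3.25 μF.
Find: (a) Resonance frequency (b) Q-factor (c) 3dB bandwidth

Step 1 — Resonance: ω₀ = 1/√(LC) = 1/√(0.02·3.25e-06) = 3922 rad/s.
Step 2 — f₀ = ω₀/(2π) = 624.3 Hz.
Step 3 — Parallel Q: Q = R/(ω₀L) = 105/(3922·0.02) = 1.338.
Step 4 — Bandwidth: Δω = ω₀/Q = 2930 rad/s; BW = Δω/(2π) = 466.4 Hz.

(a) f₀ = 624.3 Hz  (b) Q = 1.338  (c) BW = 466.4 Hz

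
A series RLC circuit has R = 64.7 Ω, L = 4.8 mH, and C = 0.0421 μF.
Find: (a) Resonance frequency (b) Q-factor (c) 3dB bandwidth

Step 1 — Resonance condition Im(Z)=0 gives ω₀ = 1/√(LC).
Step 2 — ω₀ = 1/√(0.0048·4.21e-08) = 7.035e+04 rad/s.
Step 3 — f₀ = ω₀/(2π) = 1.12e+04 Hz.
Step 4 — Series Q: Q = ω₀L/R = 7.035e+04·0.0048/64.7 = 5.219.
Step 5 — 3dB bandwidth: Δω = ω₀/Q = 1.348e+04 rad/s; BW = Δω/(2π) = 2145 Hz.

(a) f₀ = 1.12e+04 Hz  (b) Q = 5.219  (c) BW = 2145 Hz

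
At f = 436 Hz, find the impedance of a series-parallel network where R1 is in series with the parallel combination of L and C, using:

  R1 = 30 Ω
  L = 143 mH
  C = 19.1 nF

Step 1 — Angular frequency: ω = 2π·f = 2π·436 = 2739 rad/s.
Step 2 — Component impedances:
  R1: Z = R = 30 Ω
  L: Z = jωL = j·2739·0.143 = 0 + j391.7 Ω
  C: Z = 1/(jωC) = -j/(ω·C) = 0 - j1.911e+04 Ω
Step 3 — Parallel branch: L || C = 1/(1/L + 1/C) = 0 + j399.9 Ω.
Step 4 — Series with R1: Z_total = R1 + (L || C) = 30 + j399.9 Ω = 401.1∠85.7° Ω.

Z = 30 + j399.9 Ω = 401.1∠85.7° Ω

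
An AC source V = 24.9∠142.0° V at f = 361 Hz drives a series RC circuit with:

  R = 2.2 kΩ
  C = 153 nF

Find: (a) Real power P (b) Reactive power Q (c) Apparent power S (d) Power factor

Step 1 — Angular frequency: ω = 2π·f = 2π·361 = 2268 rad/s.
Step 2 — Component impedances:
  R: Z = R = 2200 Ω
  C: Z = 1/(jωC) = -j/(ω·C) = 0 - j2882 Ω
Step 3 — Series combination: Z_total = R + C = 2200 - j2882 Ω = 3625∠-52.6° Ω.
Step 4 — Source phasor: V = 24.9∠142.0° V = -19.62 + j15.33 V.
Step 5 — Current: I = V / Z = -0.006645 - j0.001736 A = 0.006868∠-165.4° A.
Step 6 — Complex power: S = V·I* = 0.1038 - j0.1359 VA.
Step 7 — Real power: P = Re(S) = 0.1038 W.
Step 8 — Reactive power: Q = Im(S) = -0.1359 VAR.
Step 9 — Apparent power: |S| = 0.171 VA.
Step 10 — Power factor: PF = P/|S| = 0.6068 (leading).

(a) P = 0.1038 W  (b) Q = -0.1359 VAR  (c) S = 0.171 VA  (d) PF = 0.6068 (leading)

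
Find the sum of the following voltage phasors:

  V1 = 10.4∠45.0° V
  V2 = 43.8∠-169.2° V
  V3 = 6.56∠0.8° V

Step 1 — Convert each phasor to rectangular form:
  V1 = 10.4·(cos(45.0°) + j·sin(45.0°)) = 7.354 + j7.354 V
  V2 = 43.8·(cos(-169.2°) + j·sin(-169.2°)) = -43.02 - j8.207 V
  V3 = 6.56·(cos(0.8°) + j·sin(0.8°)) = 6.559 + j0.09159 V
Step 2 — Sum components: V_total = -29.11 - j0.7618 V.
Step 3 — Convert to polar: |V_total| = 29.12 V, ∠V_total = -178.5°.

V_total = 29.12∠-178.5° V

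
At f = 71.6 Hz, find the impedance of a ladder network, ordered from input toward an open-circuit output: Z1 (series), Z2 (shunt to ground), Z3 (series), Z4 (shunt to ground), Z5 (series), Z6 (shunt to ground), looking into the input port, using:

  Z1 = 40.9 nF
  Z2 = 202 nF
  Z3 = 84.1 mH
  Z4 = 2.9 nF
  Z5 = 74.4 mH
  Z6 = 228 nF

Step 1 — Angular frequency: ω = 2π·f = 2π·71.6 = 449.9 rad/s.
Step 2 — Component impedances:
  Z1: Z = 1/(jωC) = -j/(ω·C) = 0 - j5.435e+04 Ω
  Z2: Z = 1/(jωC) = -j/(ω·C) = 0 - j1.1e+04 Ω
  Z3: Z = jωL = j·449.9·0.0841 = 0 + j37.83 Ω
  Z4: Z = 1/(jωC) = -j/(ω·C) = 0 - j7.665e+05 Ω
  Z5: Z = jωL = j·449.9·0.0744 = 0 + j33.47 Ω
  Z6: Z = 1/(jωC) = -j/(ω·C) = 0 - j9749 Ω
Step 3 — Ladder network (open output): work backward from the far end, alternating series and parallel combinations. Z_in = 0 - j5.946e+04 Ω = 5.946e+04∠-90.0° Ω.

Z = 0 - j5.946e+04 Ω = 5.946e+04∠-90.0° Ω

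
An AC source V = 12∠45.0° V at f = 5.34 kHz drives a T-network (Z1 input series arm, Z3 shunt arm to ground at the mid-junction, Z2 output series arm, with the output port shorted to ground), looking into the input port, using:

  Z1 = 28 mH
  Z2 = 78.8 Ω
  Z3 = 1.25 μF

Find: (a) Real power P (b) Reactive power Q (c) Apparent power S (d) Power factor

Step 1 — Angular frequency: ω = 2π·f = 2π·5340 = 3.355e+04 rad/s.
Step 2 — Component impedances:
  Z1: Z = jωL = j·3.355e+04·0.028 = 0 + j939.5 Ω
  Z2: Z = R = 78.8 Ω
  Z3: Z = 1/(jωC) = -j/(ω·C) = 0 - j23.84 Ω
Step 3 — With the output port shorted to ground, the output series arm Z2 runs from the junction to ground; the shunt arm Z3 also runs from the junction to ground. They appear in parallel: Z3 || Z2 = 6.609 - j21.84 Ω.
Step 4 — Series with input arm Z1: Z_in = Z1 + (Z3 || Z2) = 6.609 + j917.6 Ω = 917.6∠89.6° Ω.
Step 5 — Source phasor: V = 12∠45.0° V = 8.485 + j8.485 V.
Step 6 — Current: I = V / Z = 0.009313 - j0.00918 A = 0.01308∠-44.6° A.
Step 7 — Complex power: S = V·I* = 0.00113 + j0.1569 VA.
Step 8 — Real power: P = Re(S) = 0.00113 W.
Step 9 — Reactive power: Q = Im(S) = 0.1569 VAR.
Step 10 — Apparent power: |S| = 0.1569 VA.
Step 11 — Power factor: PF = P/|S| = 0.007203 (lagging).

(a) P = 0.00113 W  (b) Q = 0.1569 VAR  (c) S = 0.1569 VA  (d) PF = 0.007203 (lagging)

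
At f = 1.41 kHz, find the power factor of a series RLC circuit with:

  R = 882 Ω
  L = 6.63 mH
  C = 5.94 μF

Step 1 — Angular frequency: ω = 2π·f = 2π·1410 = 8859 rad/s.
Step 2 — Component impedances:
  R: Z = R = 882 Ω
  L: Z = jωL = j·8859·0.00663 = 0 + j58.74 Ω
  C: Z = 1/(jωC) = -j/(ω·C) = 0 - j19 Ω
Step 3 — Series combination: Z_total = R + L + C = 882 + j39.73 Ω = 882.9∠2.6° Ω.
Step 4 — Power factor: PF = cos(φ) = Re(Z)/|Z| = 882/882.9 = 0.999.
Step 5 — Type: Im(Z) = 39.73 ⇒ lagging (phase φ = 2.6°).

PF = 0.999 (lagging, φ = 2.6°)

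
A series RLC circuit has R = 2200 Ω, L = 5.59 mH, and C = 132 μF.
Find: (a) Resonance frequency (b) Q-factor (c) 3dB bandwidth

Step 1 — Resonance: ω₀ = 1/√(LC) = 1/√(0.00559·0.000132) = 1164 rad/s.
Step 2 — f₀ = ω₀/(2π) = 185.3 Hz.
Step 3 — Series Q: Q = ω₀L/R = 1164·0.00559/2200 = 0.002958.
Step 4 — Bandwidth: Δω = ω₀/Q = 3.936e+05 rad/s; BW = Δω/(2π) = 6.264e+04 Hz.

(a) f₀ = 185.3 Hz  (b) Q = 0.002958  (c) BW = 6.264e+04 Hz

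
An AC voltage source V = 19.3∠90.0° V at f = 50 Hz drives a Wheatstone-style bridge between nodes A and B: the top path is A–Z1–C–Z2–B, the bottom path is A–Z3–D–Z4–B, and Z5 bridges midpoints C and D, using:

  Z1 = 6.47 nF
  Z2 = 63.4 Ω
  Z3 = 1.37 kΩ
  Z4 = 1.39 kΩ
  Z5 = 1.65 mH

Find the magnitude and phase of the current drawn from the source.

Step 1 — Angular frequency: ω = 2π·f = 2π·50 = 314.2 rad/s.
Step 2 — Component impedances:
  Z1: Z = 1/(jωC) = -j/(ω·C) = 0 - j4.92e+05 Ω
  Z2: Z = R = 63.4 Ω
  Z3: Z = R = 1370 Ω
  Z4: Z = R = 1390 Ω
  Z5: Z = jωL = j·314.2·0.00165 = 0 + j0.5184 Ω
Step 3 — Bridge requires nodal analysis (the Z5 bridge couples midpoints C and D, so the two paths cannot be reduced to a simple series/parallel combination). Setting node B to ground and injecting 1 A at node A, the 3-node admittance system at A, C, D solves to V_A = Z_AB = 1431 - j3.341 Ω = 1431∠-0.1° Ω.
Step 4 — Source phasor: V = 19.3∠90.0° V = 0 + j19.3 V.
Step 5 — Ohm's law: I = V / Z_total = (0 + j19.3) / (1431 - j3.341) = -3.15e-05 + j0.01349 A.
Step 6 — Convert to polar: |I| = 0.01349 A, ∠I = 90.1°.

I = 0.01349∠90.1° A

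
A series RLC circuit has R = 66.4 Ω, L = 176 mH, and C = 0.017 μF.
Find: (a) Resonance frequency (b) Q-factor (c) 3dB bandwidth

Step 1 — Resonance condition Im(Z)=0 gives ω₀ = 1/√(LC).
Step 2 — ω₀ = 1/√(0.176·1.7e-08) = 1.828e+04 rad/s.
Step 3 — f₀ = ω₀/(2π) = 2910 Hz.
Step 4 — Series Q: Q = ω₀L/R = 1.828e+04·0.176/66.4 = 48.46.
Step 5 — 3dB bandwidth: Δω = ω₀/Q = 377.3 rad/s; BW = Δω/(2π) = 60.04 Hz.

(a) f₀ = 2910 Hz  (b) Q = 48.46  (c) BW = 60.04 Hz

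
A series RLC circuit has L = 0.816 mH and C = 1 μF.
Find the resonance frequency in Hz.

Step 1 — Resonance condition Im(Z)=0 gives ω₀ = 1/√(LC).
Step 2 — ω₀ = 1/√(0.000816·1e-06) = 3.501e+04 rad/s.
Step 3 — f₀ = ω₀/(2π) = 5572 Hz.

f₀ = 5572 Hz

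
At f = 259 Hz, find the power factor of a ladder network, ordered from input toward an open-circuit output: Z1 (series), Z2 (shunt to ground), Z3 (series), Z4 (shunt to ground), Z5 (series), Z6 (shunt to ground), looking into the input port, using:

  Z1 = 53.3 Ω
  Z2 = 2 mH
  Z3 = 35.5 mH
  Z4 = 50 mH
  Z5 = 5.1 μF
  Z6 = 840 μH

Step 1 — Angular frequency: ω = 2π·f = 2π·259 = 1627 rad/s.
Step 2 — Component impedances:
  Z1: Z = R = 53.3 Ω
  Z2: Z = jωL = j·1627·0.002 = 0 + j3.255 Ω
  Z3: Z = jωL = j·1627·0.0355 = 0 + j57.77 Ω
  Z4: Z = jωL = j·1627·0.05 = 0 + j81.37 Ω
  Z5: Z = 1/(jωC) = -j/(ω·C) = 0 - j120.5 Ω
  Z6: Z = jωL = j·1627·0.00084 = 0 + j1.367 Ω
Step 3 — Ladder network (open output): work backward from the far end, alternating series and parallel combinations. Z_in = 53.3 + j3.221 Ω = 53.4∠3.5° Ω.
Step 4 — Power factor: PF = cos(φ) = Re(Z)/|Z| = 53.3/53.397 = 0.9982.
Step 5 — Type: Im(Z) = 3.221 ⇒ lagging (phase φ = 3.5°).

PF = 0.9982 (lagging, φ = 3.5°)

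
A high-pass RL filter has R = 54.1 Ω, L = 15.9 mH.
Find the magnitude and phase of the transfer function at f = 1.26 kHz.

Step 1 — Angular frequency: ω = 2π·1260 = 7917 rad/s.
Step 2 — Transfer function: H(jω) = jωL/(R + jωL).
Step 3 — Numerator jωL = j·125.9; denominator R + jωL = 54.1 + j125.9.
Step 4 — H = 0.8441 + j0.3628.
Step 5 — Magnitude: |H| = 0.9187 (-0.7 dB); phase: φ = 23.3°.

|H| = 0.9187 (-0.7 dB), φ = 23.3°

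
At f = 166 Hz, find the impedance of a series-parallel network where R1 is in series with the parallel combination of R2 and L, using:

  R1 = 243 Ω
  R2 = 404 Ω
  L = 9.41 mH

Step 1 — Angular frequency: ω = 2π·f = 2π·166 = 1043 rad/s.
Step 2 — Component impedances:
  R1: Z = R = 243 Ω
  R2: Z = R = 404 Ω
  L: Z = jωL = j·1043·0.00941 = 0 + j9.815 Ω
Step 3 — Parallel branch: R2 || L = 1/(1/R2 + 1/L) = 0.2383 + j9.809 Ω.
Step 4 — Series with R1: Z_total = R1 + (R2 || L) = 243.2 + j9.809 Ω = 243.4∠2.3° Ω.

Z = 243.2 + j9.809 Ω = 243.4∠2.3° Ω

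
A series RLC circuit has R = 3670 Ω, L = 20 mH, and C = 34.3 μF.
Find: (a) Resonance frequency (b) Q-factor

Step 1 — Resonance condition Im(Z)=0 gives ω₀ = 1/√(LC).
Step 2 — ω₀ = 1/√(0.02·3.43e-05) = 1207 rad/s.
Step 3 — f₀ = ω₀/(2π) = 192.2 Hz.
Step 4 — Series Q: Q = ω₀L/R = 1207·0.02/3670 = 0.00658.

(a) f₀ = 192.2 Hz  (b) Q = 0.00658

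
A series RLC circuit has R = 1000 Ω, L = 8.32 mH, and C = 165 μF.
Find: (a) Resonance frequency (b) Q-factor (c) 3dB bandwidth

Step 1 — Resonance: ω₀ = 1/√(LC) = 1/√(0.00832·0.000165) = 853.5 rad/s.
Step 2 — f₀ = ω₀/(2π) = 135.8 Hz.
Step 3 — Series Q: Q = ω₀L/R = 853.5·0.00832/1000 = 0.007101.
Step 4 — Bandwidth: Δω = ω₀/Q = 1.202e+05 rad/s; BW = Δω/(2π) = 1.913e+04 Hz.

(a) f₀ = 135.8 Hz  (b) Q = 0.007101  (c) BW = 1.913e+04 Hz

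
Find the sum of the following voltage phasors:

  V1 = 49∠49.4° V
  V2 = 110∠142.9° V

Step 1 — Convert each phasor to rectangular form:
  V1 = 49·(cos(49.4°) + j·sin(49.4°)) = 31.89 + j37.2 V
  V2 = 110·(cos(142.9°) + j·sin(142.9°)) = -87.73 + j66.35 V
Step 2 — Sum components: V_total = -55.85 + j103.6 V.
Step 3 — Convert to polar: |V_total| = 117.7 V, ∠V_total = 118.3°.

V_total = 117.7∠118.3° V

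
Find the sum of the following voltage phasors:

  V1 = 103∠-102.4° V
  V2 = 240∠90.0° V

Step 1 — Convert each phasor to rectangular form:
  V1 = 103·(cos(-102.4°) + j·sin(-102.4°)) = -22.12 - j100.6 V
  V2 = 240·(cos(90.0°) + j·sin(90.0°)) = 0 + j240 V
Step 2 — Sum components: V_total = -22.12 + j139.4 V.
Step 3 — Convert to polar: |V_total| = 141.1 V, ∠V_total = 99.0°.

V_total = 141.1∠99.0° V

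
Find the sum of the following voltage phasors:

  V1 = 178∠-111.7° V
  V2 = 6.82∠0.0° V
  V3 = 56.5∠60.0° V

Step 1 — Convert each phasor to rectangular form:
  V1 = 178·(cos(-111.7°) + j·sin(-111.7°)) = -65.81 - j165.4 V
  V2 = 6.82·(cos(0.0°) + j·sin(0.0°)) = 6.82 V
  V3 = 56.5·(cos(60.0°) + j·sin(60.0°)) = 28.25 + j48.93 V
Step 2 — Sum components: V_total = -30.74 - j116.5 V.
Step 3 — Convert to polar: |V_total| = 120.4 V, ∠V_total = -104.8°.

V_total = 120.4∠-104.8° V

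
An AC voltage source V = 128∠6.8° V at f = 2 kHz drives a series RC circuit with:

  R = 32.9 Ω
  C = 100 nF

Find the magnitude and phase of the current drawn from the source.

Step 1 — Angular frequency: ω = 2π·f = 2π·2000 = 1.257e+04 rad/s.
Step 2 — Component impedances:
  R: Z = R = 32.9 Ω
  C: Z = 1/(jωC) = -j/(ω·C) = 0 - j795.8 Ω
Step 3 — Series combination: Z_total = R + C = 32.9 - j795.8 Ω = 796.5∠-87.6° Ω.
Step 4 — Source phasor: V = 128∠6.8° V = 127.1 + j15.16 V.
Step 5 — Ohm's law: I = V / Z_total = (127.1 + j15.16) / (32.9 - j795.8) = -0.01242 + j0.1602 A.
Step 6 — Convert to polar: |I| = 0.1607 A, ∠I = 94.4°.

I = 0.1607∠94.4° A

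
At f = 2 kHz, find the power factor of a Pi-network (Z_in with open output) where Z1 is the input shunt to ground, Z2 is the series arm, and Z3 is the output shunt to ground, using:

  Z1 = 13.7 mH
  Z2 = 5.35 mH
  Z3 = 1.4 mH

Step 1 — Angular frequency: ω = 2π·f = 2π·2000 = 1.257e+04 rad/s.
Step 2 — Component impedances:
  Z1: Z = jωL = j·1.257e+04·0.0137 = 0 + j172.2 Ω
  Z2: Z = jωL = j·1.257e+04·0.00535 = 0 + j67.23 Ω
  Z3: Z = jωL = j·1.257e+04·0.0014 = 0 + j17.59 Ω
Step 3 — With open output, the series arm Z2 and the output shunt Z3 appear in series to ground: Z2 + Z3 = 0 + j84.82 Ω.
Step 4 — Parallel with input shunt Z1: Z_in = Z1 || (Z2 + Z3) = 0 + j56.83 Ω = 56.83∠90.0° Ω.
Step 5 — Power factor: PF = cos(φ) = Re(Z)/|Z| = -0/56.83 = -0.
Step 6 — Type: Im(Z) = 56.83 ⇒ lagging (phase φ = 90.0°).

PF = -0 (lagging, φ = 90.0°)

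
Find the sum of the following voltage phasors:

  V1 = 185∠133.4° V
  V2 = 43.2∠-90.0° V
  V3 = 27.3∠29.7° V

Step 1 — Convert each phasor to rectangular form:
  V1 = 185·(cos(133.4°) + j·sin(133.4°)) = -127.1 + j134.4 V
  V2 = 43.2·(cos(-90.0°) + j·sin(-90.0°)) = 0 - j43.2 V
  V3 = 27.3·(cos(29.7°) + j·sin(29.7°)) = 23.71 + j13.53 V
Step 2 — Sum components: V_total = -103.4 + j104.7 V.
Step 3 — Convert to polar: |V_total| = 147.2 V, ∠V_total = 134.6°.

V_total = 147.2∠134.6° V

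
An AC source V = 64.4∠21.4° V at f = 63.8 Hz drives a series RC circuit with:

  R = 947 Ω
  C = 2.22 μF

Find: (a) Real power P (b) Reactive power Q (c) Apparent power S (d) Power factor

Step 1 — Angular frequency: ω = 2π·f = 2π·63.8 = 400.9 rad/s.
Step 2 — Component impedances:
  R: Z = R = 947 Ω
  C: Z = 1/(jωC) = -j/(ω·C) = 0 - j1124 Ω
Step 3 — Series combination: Z_total = R + C = 947 - j1124 Ω = 1470∠-49.9° Ω.
Step 4 — Source phasor: V = 64.4∠21.4° V = 59.96 + j23.5 V.
Step 5 — Current: I = V / Z = 0.01407 + j0.0415 A = 0.04382∠71.3° A.
Step 6 — Complex power: S = V·I* = 1.819 - j2.158 VA.
Step 7 — Real power: P = Re(S) = 1.819 W.
Step 8 — Reactive power: Q = Im(S) = -2.158 VAR.
Step 9 — Apparent power: |S| = 2.822 VA.
Step 10 — Power factor: PF = P/|S| = 0.6444 (leading).

(a) P = 1.819 W  (b) Q = -2.158 VAR  (c) S = 2.822 VA  (d) PF = 0.6444 (leading)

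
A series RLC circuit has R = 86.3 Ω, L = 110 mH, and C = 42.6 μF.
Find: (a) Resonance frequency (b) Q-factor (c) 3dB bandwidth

Step 1 — Resonance condition Im(Z)=0 gives ω₀ = 1/√(LC).
Step 2 — ω₀ = 1/√(0.11·4.26e-05) = 462 rad/s.
Step 3 — f₀ = ω₀/(2π) = 73.52 Hz.
Step 4 — Series Q: Q = ω₀L/R = 462·0.11/86.3 = 0.5888.
Step 5 — 3dB bandwidth: Δω = ω₀/Q = 784.5 rad/s; BW = Δω/(2π) = 124.9 Hz.

(a) f₀ = 73.52 Hz  (b) Q = 0.5888  (c) BW = 124.9 Hz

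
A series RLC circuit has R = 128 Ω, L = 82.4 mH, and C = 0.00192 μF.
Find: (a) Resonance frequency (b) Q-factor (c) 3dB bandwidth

Step 1 — Resonance condition Im(Z)=0 gives ω₀ = 1/√(LC).
Step 2 — ω₀ = 1/√(0.0824·1.92e-09) = 7.95e+04 rad/s.
Step 3 — f₀ = ω₀/(2π) = 1.265e+04 Hz.
Step 4 — Series Q: Q = ω₀L/R = 7.95e+04·0.0824/128 = 51.18.
Step 5 — 3dB bandwidth: Δω = ω₀/Q = 1553 rad/s; BW = Δω/(2π) = 247.2 Hz.

(a) f₀ = 1.265e+04 Hz  (b) Q = 51.18  (c) BW = 247.2 Hz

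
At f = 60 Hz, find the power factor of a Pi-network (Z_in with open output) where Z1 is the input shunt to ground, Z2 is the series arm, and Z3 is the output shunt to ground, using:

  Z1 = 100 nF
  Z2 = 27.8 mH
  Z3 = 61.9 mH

Step 1 — Angular frequency: ω = 2π·f = 2π·60 = 377 rad/s.
Step 2 — Component impedances:
  Z1: Z = 1/(jωC) = -j/(ω·C) = 0 - j2.653e+04 Ω
  Z2: Z = jωL = j·377·0.0278 = 0 + j10.48 Ω
  Z3: Z = jωL = j·377·0.0619 = 0 + j23.34 Ω
Step 3 — With open output, the series arm Z2 and the output shunt Z3 appear in series to ground: Z2 + Z3 = 0 + j33.82 Ω.
Step 4 — Parallel with input shunt Z1: Z_in = Z1 || (Z2 + Z3) = 0 + j33.86 Ω = 33.86∠90.0° Ω.
Step 5 — Power factor: PF = cos(φ) = Re(Z)/|Z| = -0/33.86 = -0.
Step 6 — Type: Im(Z) = 33.86 ⇒ lagging (phase φ = 90.0°).

PF = -0 (lagging, φ = 90.0°)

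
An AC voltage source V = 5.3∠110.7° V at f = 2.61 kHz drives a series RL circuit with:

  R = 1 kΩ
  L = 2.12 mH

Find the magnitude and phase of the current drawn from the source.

Step 1 — Angular frequency: ω = 2π·f = 2π·2610 = 1.64e+04 rad/s.
Step 2 — Component impedances:
  R: Z = R = 1000 Ω
  L: Z = jωL = j·1.64e+04·0.00212 = 0 + j34.77 Ω
Step 3 — Series combination: Z_total = R + L = 1000 + j34.77 Ω = 1001∠2.0° Ω.
Step 4 — Source phasor: V = 5.3∠110.7° V = -1.873 + j4.958 V.
Step 5 — Ohm's law: I = V / Z_total = (-1.873 + j4.958) / (1000 + j34.77) = -0.001699 + j0.005017 A.
Step 6 — Convert to polar: |I| = 0.005297 A, ∠I = 108.7°.

I = 0.005297∠108.7° A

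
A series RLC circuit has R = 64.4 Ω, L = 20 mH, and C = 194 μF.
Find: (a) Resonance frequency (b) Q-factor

Step 1 — Resonance condition Im(Z)=0 gives ω₀ = 1/√(LC).
Step 2 — ω₀ = 1/√(0.02·0.000194) = 507.7 rad/s.
Step 3 — f₀ = ω₀/(2π) = 80.8 Hz.
Step 4 — Series Q: Q = ω₀L/R = 507.7·0.02/64.4 = 0.1577.

(a) f₀ = 80.8 Hz  (b) Q = 0.1577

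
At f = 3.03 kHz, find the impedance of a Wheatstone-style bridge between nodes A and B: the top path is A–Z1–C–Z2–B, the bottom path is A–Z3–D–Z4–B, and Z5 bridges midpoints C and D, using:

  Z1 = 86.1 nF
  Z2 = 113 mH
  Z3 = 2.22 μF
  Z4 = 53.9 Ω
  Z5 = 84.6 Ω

Step 1 — Angular frequency: ω = 2π·f = 2π·3030 = 1.904e+04 rad/s.
Step 2 — Component impedances:
  Z1: Z = 1/(jωC) = -j/(ω·C) = 0 - j610.1 Ω
  Z2: Z = jωL = j·1.904e+04·0.113 = 0 + j2151 Ω
  Z3: Z = 1/(jωC) = -j/(ω·C) = 0 - j23.66 Ω
  Z4: Z = R = 53.9 Ω
  Z5: Z = R = 84.6 Ω
Step 3 — Bridge requires nodal analysis (the Z5 bridge couples midpoints C and D, so the two paths cannot be reduced to a simple series/parallel combination). Setting node B to ground and injecting 1 A at node A, the 3-node admittance system at A, C, D solves to V_A = Z_AB = 53.94 - j21.28 Ω = 57.99∠-21.5° Ω.

Z = 53.94 - j21.28 Ω = 57.99∠-21.5° Ω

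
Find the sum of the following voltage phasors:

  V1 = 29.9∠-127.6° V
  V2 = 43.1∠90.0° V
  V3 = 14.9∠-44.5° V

Step 1 — Convert each phasor to rectangular form:
  V1 = 29.9·(cos(-127.6°) + j·sin(-127.6°)) = -18.24 - j23.69 V
  V2 = 43.1·(cos(90.0°) + j·sin(90.0°)) = 0 + j43.1 V
  V3 = 14.9·(cos(-44.5°) + j·sin(-44.5°)) = 10.63 - j10.44 V
Step 2 — Sum components: V_total = -7.616 + j8.967 V.
Step 3 — Convert to polar: |V_total| = 11.76 V, ∠V_total = 130.3°.

V_total = 11.76∠130.3° V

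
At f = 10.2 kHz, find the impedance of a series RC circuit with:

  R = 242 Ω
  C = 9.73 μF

Step 1 — Angular frequency: ω = 2π·f = 2π·1.02e+04 = 6.409e+04 rad/s.
Step 2 — Component impedances:
  R: Z = R = 242 Ω
  C: Z = 1/(jωC) = -j/(ω·C) = 0 - j1.604 Ω
Step 3 — Series combination: Z_total = R + C = 242 - j1.604 Ω = 242∠-0.4° Ω.

Z = 242 - j1.604 Ω = 242∠-0.4° Ω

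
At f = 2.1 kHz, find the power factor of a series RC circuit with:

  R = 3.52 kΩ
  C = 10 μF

Step 1 — Angular frequency: ω = 2π·f = 2π·2100 = 1.319e+04 rad/s.
Step 2 — Component impedances:
  R: Z = R = 3520 Ω
  C: Z = 1/(jωC) = -j/(ω·C) = 0 - j7.579 Ω
Step 3 — Series combination: Z_total = R + C = 3520 - j7.579 Ω = 3520∠-0.1° Ω.
Step 4 — Power factor: PF = cos(φ) = Re(Z)/|Z| = 3520/3520 = 1.
Step 5 — Type: Im(Z) = -7.579 ⇒ leading (phase φ = -0.1°).

PF = 1 (leading, φ = -0.1°)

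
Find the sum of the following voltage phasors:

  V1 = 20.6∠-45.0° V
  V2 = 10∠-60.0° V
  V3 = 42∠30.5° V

Step 1 — Convert each phasor to rectangular form:
  V1 = 20.6·(cos(-45.0°) + j·sin(-45.0°)) = 14.57 - j14.57 V
  V2 = 10·(cos(-60.0°) + j·sin(-60.0°)) = 5 - j8.66 V
  V3 = 42·(cos(30.5°) + j·sin(30.5°)) = 36.19 + j21.32 V
Step 2 — Sum components: V_total = 55.75 - j1.91 V.
Step 3 — Convert to polar: |V_total| = 55.79 V, ∠V_total = -2.0°.

V_total = 55.79∠-2.0° V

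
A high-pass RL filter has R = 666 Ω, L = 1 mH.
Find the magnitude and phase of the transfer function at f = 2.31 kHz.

Step 1 — Angular frequency: ω = 2π·2310 = 1.451e+04 rad/s.
Step 2 — Transfer function: H(jω) = jωL/(R + jωL).
Step 3 — Numerator jωL = j·14.51; denominator R + jωL = 666 + j14.51.
Step 4 — H = 0.0004747 + j0.02178.
Step 5 — Magnitude: |H| = 0.02179 (-33.2 dB); phase: φ = 88.8°.

|H| = 0.02179 (-33.2 dB), φ = 88.8°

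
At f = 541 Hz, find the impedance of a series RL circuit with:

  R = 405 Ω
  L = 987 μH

Step 1 — Angular frequency: ω = 2π·f = 2π·541 = 3399 rad/s.
Step 2 — Component impedances:
  R: Z = R = 405 Ω
  L: Z = jωL = j·3399·0.000987 = 0 + j3.355 Ω
Step 3 — Series combination: Z_total = R + L = 405 + j3.355 Ω = 405∠0.5° Ω.

Z = 405 + j3.355 Ω = 405∠0.5° Ω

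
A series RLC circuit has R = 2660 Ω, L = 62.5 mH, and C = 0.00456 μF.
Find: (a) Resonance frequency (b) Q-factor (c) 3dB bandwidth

Step 1 — Resonance: ω₀ = 1/√(LC) = 1/√(0.0625·4.56e-09) = 5.923e+04 rad/s.
Step 2 — f₀ = ω₀/(2π) = 9428 Hz.
Step 3 — Series Q: Q = ω₀L/R = 5.923e+04·0.0625/2660 = 1.392.
Step 4 — Bandwidth: Δω = ω₀/Q = 4.256e+04 rad/s; BW = Δω/(2π) = 6774 Hz.

(a) f₀ = 9428 Hz  (b) Q = 1.392  (c) BW = 6774 Hz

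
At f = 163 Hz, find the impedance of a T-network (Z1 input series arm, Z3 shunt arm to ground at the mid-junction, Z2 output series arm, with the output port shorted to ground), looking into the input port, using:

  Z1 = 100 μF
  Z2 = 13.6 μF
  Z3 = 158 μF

Step 1 — Angular frequency: ω = 2π·f = 2π·163 = 1024 rad/s.
Step 2 — Component impedances:
  Z1: Z = 1/(jωC) = -j/(ω·C) = 0 - j9.764 Ω
  Z2: Z = 1/(jωC) = -j/(ω·C) = 0 - j71.79 Ω
  Z3: Z = 1/(jωC) = -j/(ω·C) = 0 - j6.18 Ω
Step 3 — With the output port shorted to ground, the output series arm Z2 runs from the junction to ground; the shunt arm Z3 also runs from the junction to ground. They appear in parallel: Z3 || Z2 = 0 - j5.69 Ω.
Step 4 — Series with input arm Z1: Z_in = Z1 + (Z3 || Z2) = 0 - j15.45 Ω = 15.45∠-90.0° Ω.

Z = 0 - j15.45 Ω = 15.45∠-90.0° Ω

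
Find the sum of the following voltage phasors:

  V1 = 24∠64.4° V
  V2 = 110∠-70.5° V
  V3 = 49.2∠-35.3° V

Step 1 — Convert each phasor to rectangular form:
  V1 = 24·(cos(64.4°) + j·sin(64.4°)) = 10.37 + j21.64 V
  V2 = 110·(cos(-70.5°) + j·sin(-70.5°)) = 36.72 - j103.7 V
  V3 = 49.2·(cos(-35.3°) + j·sin(-35.3°)) = 40.15 - j28.43 V
Step 2 — Sum components: V_total = 87.24 - j110.5 V.
Step 3 — Convert to polar: |V_total| = 140.8 V, ∠V_total = -51.7°.

V_total = 140.8∠-51.7° V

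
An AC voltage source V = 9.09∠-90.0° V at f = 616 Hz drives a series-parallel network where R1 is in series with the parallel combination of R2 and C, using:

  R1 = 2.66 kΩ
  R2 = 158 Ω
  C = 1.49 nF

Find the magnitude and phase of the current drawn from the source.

Step 1 — Angular frequency: ω = 2π·f = 2π·616 = 3870 rad/s.
Step 2 — Component impedances:
  R1: Z = R = 2660 Ω
  R2: Z = R = 158 Ω
  C: Z = 1/(jωC) = -j/(ω·C) = 0 - j1.734e+05 Ω
Step 3 — Parallel branch: R2 || C = 1/(1/R2 + 1/C) = 158 - j0.144 Ω.
Step 4 — Series with R1: Z_total = R1 + (R2 || C) = 2818 - j0.144 Ω = 2818∠-0.0° Ω.
Step 5 — Source phasor: V = 9.09∠-90.0° V = 0 - j9.09 V.
Step 6 — Ohm's law: I = V / Z_total = (0 - j9.09) / (2818 - j0.144) = 1.648e-07 - j0.003226 A.
Step 7 — Convert to polar: |I| = 0.003226 A, ∠I = -90.0°.

I = 0.003226∠-90.0° A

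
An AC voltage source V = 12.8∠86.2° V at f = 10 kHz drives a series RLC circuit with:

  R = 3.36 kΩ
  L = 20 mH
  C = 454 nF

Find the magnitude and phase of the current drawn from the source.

Step 1 — Angular frequency: ω = 2π·f = 2π·1e+04 = 6.283e+04 rad/s.
Step 2 — Component impedances:
  R: Z = R = 3360 Ω
  L: Z = jωL = j·6.283e+04·0.02 = 0 + j1257 Ω
  C: Z = 1/(jωC) = -j/(ω·C) = 0 - j35.06 Ω
Step 3 — Series combination: Z_total = R + L + C = 3360 + j1222 Ω = 3575∠20.0° Ω.
Step 4 — Source phasor: V = 12.8∠86.2° V = 0.8483 + j12.77 V.
Step 5 — Ohm's law: I = V / Z_total = (0.8483 + j12.77) / (3360 + j1222) = 0.001444 + j0.003276 A.
Step 6 — Convert to polar: |I| = 0.00358 A, ∠I = 66.2°.

I = 0.00358∠66.2° A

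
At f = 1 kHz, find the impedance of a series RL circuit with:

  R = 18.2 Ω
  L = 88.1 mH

Step 1 — Angular frequency: ω = 2π·f = 2π·1000 = 6283 rad/s.
Step 2 — Component impedances:
  R: Z = R = 18.2 Ω
  L: Z = jωL = j·6283·0.0881 = 0 + j553.5 Ω
Step 3 — Series combination: Z_total = R + L = 18.2 + j553.5 Ω = 553.8∠88.1° Ω.

Z = 18.2 + j553.5 Ω = 553.8∠88.1° Ω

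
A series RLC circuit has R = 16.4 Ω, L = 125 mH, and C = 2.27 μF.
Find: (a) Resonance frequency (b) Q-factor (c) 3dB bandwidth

Step 1 — Resonance: ω₀ = 1/√(LC) = 1/√(0.125·2.27e-06) = 1877 rad/s.
Step 2 — f₀ = ω₀/(2π) = 298.8 Hz.
Step 3 — Series Q: Q = ω₀L/R = 1877·0.125/16.4 = 14.31.
Step 4 — Bandwidth: Δω = ω₀/Q = 131.2 rad/s; BW = Δω/(2π) = 20.88 Hz.

(a) f₀ = 298.8 Hz  (b) Q = 14.31  (c) BW = 20.88 Hz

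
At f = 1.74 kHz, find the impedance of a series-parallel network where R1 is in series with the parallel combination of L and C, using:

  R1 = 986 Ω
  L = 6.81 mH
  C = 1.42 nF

Step 1 — Angular frequency: ω = 2π·f = 2π·1740 = 1.093e+04 rad/s.
Step 2 — Component impedances:
  R1: Z = R = 986 Ω
  L: Z = jωL = j·1.093e+04·0.00681 = 0 + j74.45 Ω
  C: Z = 1/(jωC) = -j/(ω·C) = 0 - j6.441e+04 Ω
Step 3 — Parallel branch: L || C = 1/(1/L + 1/C) = 0 + j74.54 Ω.
Step 4 — Series with R1: Z_total = R1 + (L || C) = 986 + j74.54 Ω = 988.8∠4.3° Ω.

Z = 986 + j74.54 Ω = 988.8∠4.3° Ω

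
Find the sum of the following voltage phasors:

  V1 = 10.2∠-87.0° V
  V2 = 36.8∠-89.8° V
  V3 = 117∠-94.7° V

Step 1 — Convert each phasor to rectangular form:
  V1 = 10.2·(cos(-87.0°) + j·sin(-87.0°)) = 0.5338 - j10.19 V
  V2 = 36.8·(cos(-89.8°) + j·sin(-89.8°)) = 0.1285 - j36.8 V
  V3 = 117·(cos(-94.7°) + j·sin(-94.7°)) = -9.587 - j116.6 V
Step 2 — Sum components: V_total = -8.925 - j163.6 V.
Step 3 — Convert to polar: |V_total| = 163.8 V, ∠V_total = -93.1°.

V_total = 163.8∠-93.1° V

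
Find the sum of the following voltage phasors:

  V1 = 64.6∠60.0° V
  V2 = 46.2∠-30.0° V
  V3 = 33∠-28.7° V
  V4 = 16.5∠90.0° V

Step 1 — Convert each phasor to rectangular form:
  V1 = 64.6·(cos(60.0°) + j·sin(60.0°)) = 32.3 + j55.95 V
  V2 = 46.2·(cos(-30.0°) + j·sin(-30.0°)) = 40.01 - j23.1 V
  V3 = 33·(cos(-28.7°) + j·sin(-28.7°)) = 28.95 - j15.85 V
  V4 = 16.5·(cos(90.0°) + j·sin(90.0°)) = 0 + j16.5 V
Step 2 — Sum components: V_total = 101.3 + j33.5 V.
Step 3 — Convert to polar: |V_total| = 106.7 V, ∠V_total = 18.3°.

V_total = 106.7∠18.3° V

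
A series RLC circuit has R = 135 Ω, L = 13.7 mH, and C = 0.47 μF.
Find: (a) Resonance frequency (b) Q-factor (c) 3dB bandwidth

Step 1 — Resonance: ω₀ = 1/√(LC) = 1/√(0.0137·4.7e-07) = 1.246e+04 rad/s.
Step 2 — f₀ = ω₀/(2π) = 1983 Hz.
Step 3 — Series Q: Q = ω₀L/R = 1.246e+04·0.0137/135 = 1.265.
Step 4 — Bandwidth: Δω = ω₀/Q = 9854 rad/s; BW = Δω/(2π) = 1568 Hz.

(a) f₀ = 1983 Hz  (b) Q = 1.265  (c) BW = 1568 Hz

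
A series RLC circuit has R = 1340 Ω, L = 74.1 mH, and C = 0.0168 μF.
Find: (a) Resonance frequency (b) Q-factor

Step 1 — Resonance condition Im(Z)=0 gives ω₀ = 1/√(LC).
Step 2 — ω₀ = 1/√(0.0741·1.68e-08) = 2.834e+04 rad/s.
Step 3 — f₀ = ω₀/(2π) = 4511 Hz.
Step 4 — Series Q: Q = ω₀L/R = 2.834e+04·0.0741/1340 = 1.567.

(a) f₀ = 4511 Hz  (b) Q = 1.567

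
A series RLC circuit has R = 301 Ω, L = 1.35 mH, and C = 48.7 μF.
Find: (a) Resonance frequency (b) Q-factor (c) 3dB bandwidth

Step 1 — Resonance condition Im(Z)=0 gives ω₀ = 1/√(LC).
Step 2 — ω₀ = 1/√(0.00135·4.87e-05) = 3900 rad/s.
Step 3 — f₀ = ω₀/(2π) = 620.7 Hz.
Step 4 — Series Q: Q = ω₀L/R = 3900·0.00135/301 = 0.01749.
Step 5 — 3dB bandwidth: Δω = ω₀/Q = 2.23e+05 rad/s; BW = Δω/(2π) = 3.549e+04 Hz.

(a) f₀ = 620.7 Hz  (b) Q = 0.01749  (c) BW = 3.549e+04 Hz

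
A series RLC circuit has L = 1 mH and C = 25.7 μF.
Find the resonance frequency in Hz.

Step 1 — Resonance condition Im(Z)=0 gives ω₀ = 1/√(LC).
Step 2 — ω₀ = 1/√(0.001·2.57e-05) = 6238 rad/s.
Step 3 — f₀ = ω₀/(2π) = 992.8 Hz.

f₀ = 992.8 Hz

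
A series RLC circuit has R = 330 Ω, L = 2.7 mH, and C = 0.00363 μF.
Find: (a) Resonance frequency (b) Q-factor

Step 1 — Resonance condition Im(Z)=0 gives ω₀ = 1/√(LC).
Step 2 — ω₀ = 1/√(0.0027·3.63e-09) = 3.194e+05 rad/s.
Step 3 — f₀ = ω₀/(2π) = 5.084e+04 Hz.
Step 4 — Series Q: Q = ω₀L/R = 3.194e+05·0.0027/330 = 2.613.

(a) f₀ = 5.084e+04 Hz  (b) Q = 2.613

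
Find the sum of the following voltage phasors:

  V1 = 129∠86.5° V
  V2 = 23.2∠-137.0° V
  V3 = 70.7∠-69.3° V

Step 1 — Convert each phasor to rectangular form:
  V1 = 129·(cos(86.5°) + j·sin(86.5°)) = 7.875 + j128.8 V
  V2 = 23.2·(cos(-137.0°) + j·sin(-137.0°)) = -16.97 - j15.82 V
  V3 = 70.7·(cos(-69.3°) + j·sin(-69.3°)) = 24.99 - j66.14 V
Step 2 — Sum components: V_total = 15.9 + j46.8 V.
Step 3 — Convert to polar: |V_total| = 49.43 V, ∠V_total = 71.2°.

V_total = 49.43∠71.2° V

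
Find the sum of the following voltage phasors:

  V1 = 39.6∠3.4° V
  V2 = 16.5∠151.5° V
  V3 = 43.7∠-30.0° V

Step 1 — Convert each phasor to rectangular form:
  V1 = 39.6·(cos(3.4°) + j·sin(3.4°)) = 39.53 + j2.349 V
  V2 = 16.5·(cos(151.5°) + j·sin(151.5°)) = -14.5 + j7.873 V
  V3 = 43.7·(cos(-30.0°) + j·sin(-30.0°)) = 37.85 - j21.85 V
Step 2 — Sum components: V_total = 62.88 - j11.63 V.
Step 3 — Convert to polar: |V_total| = 63.94 V, ∠V_total = -10.5°.

V_total = 63.94∠-10.5° V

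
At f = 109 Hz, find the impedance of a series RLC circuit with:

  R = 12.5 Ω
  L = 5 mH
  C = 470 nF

Step 1 — Angular frequency: ω = 2π·f = 2π·109 = 684.9 rad/s.
Step 2 — Component impedances:
  R: Z = R = 12.5 Ω
  L: Z = jωL = j·684.9·0.005 = 0 + j3.424 Ω
  C: Z = 1/(jωC) = -j/(ω·C) = 0 - j3107 Ω
Step 3 — Series combination: Z_total = R + L + C = 12.5 - j3103 Ω = 3103∠-89.8° Ω.

Z = 12.5 - j3103 Ω = 3103∠-89.8° Ω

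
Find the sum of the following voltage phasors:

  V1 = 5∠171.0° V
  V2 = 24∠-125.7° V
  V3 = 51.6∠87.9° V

Step 1 — Convert each phasor to rectangular form:
  V1 = 5·(cos(171.0°) + j·sin(171.0°)) = -4.938 + j0.7822 V
  V2 = 24·(cos(-125.7°) + j·sin(-125.7°)) = -14 - j19.49 V
  V3 = 51.6·(cos(87.9°) + j·sin(87.9°)) = 1.891 + j51.57 V
Step 2 — Sum components: V_total = -17.05 + j32.86 V.
Step 3 — Convert to polar: |V_total| = 37.02 V, ∠V_total = 117.4°.

V_total = 37.02∠117.4° V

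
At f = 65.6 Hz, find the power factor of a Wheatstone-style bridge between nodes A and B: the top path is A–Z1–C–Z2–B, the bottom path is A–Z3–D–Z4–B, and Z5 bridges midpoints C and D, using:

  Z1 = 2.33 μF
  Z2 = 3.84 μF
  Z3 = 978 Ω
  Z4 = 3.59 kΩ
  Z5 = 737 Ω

Step 1 — Angular frequency: ω = 2π·f = 2π·65.6 = 412.2 rad/s.
Step 2 — Component impedances:
  Z1: Z = 1/(jωC) = -j/(ω·C) = 0 - j1041 Ω
  Z2: Z = 1/(jωC) = -j/(ω·C) = 0 - j631.8 Ω
  Z3: Z = R = 978 Ω
  Z4: Z = R = 3590 Ω
  Z5: Z = R = 737 Ω
Step 3 — Bridge requires nodal analysis (the Z5 bridge couples midpoints C and D, so the two paths cannot be reduced to a simple series/parallel combination). Setting node B to ground and injecting 1 A at node A, the 3-node admittance system at A, C, D solves to V_A = Z_AB = 652.4 - j1264 Ω = 1422∠-62.7° Ω.
Step 4 — Power factor: PF = cos(φ) = Re(Z)/|Z| = 652.441/1422.23 = 0.4587.
Step 5 — Type: Im(Z) = -1264 ⇒ leading (phase φ = -62.7°).

PF = 0.4587 (leading, φ = -62.7°)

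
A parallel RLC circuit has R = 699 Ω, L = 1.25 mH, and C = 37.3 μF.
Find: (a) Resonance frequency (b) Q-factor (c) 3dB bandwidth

Step 1 — Resonance: ω₀ = 1/√(LC) = 1/√(0.00125·3.73e-05) = 4631 rad/s.
Step 2 — f₀ = ω₀/(2π) = 737.1 Hz.
Step 3 — Parallel Q: Q = R/(ω₀L) = 699/(4631·0.00125) = 120.7.
Step 4 — Bandwidth: Δω = ω₀/Q = 38.35 rad/s; BW = Δω/(2π) = 6.104 Hz.

(a) f₀ = 737.1 Hz  (b) Q = 120.7  (c) BW = 6.104 Hz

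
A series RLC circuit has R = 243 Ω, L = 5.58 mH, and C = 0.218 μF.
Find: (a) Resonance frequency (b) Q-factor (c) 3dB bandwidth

Step 1 — Resonance: ω₀ = 1/√(LC) = 1/√(0.00558·2.18e-07) = 2.867e+04 rad/s.
Step 2 — f₀ = ω₀/(2π) = 4563 Hz.
Step 3 — Series Q: Q = ω₀L/R = 2.867e+04·0.00558/243 = 0.6584.
Step 4 — Bandwidth: Δω = ω₀/Q = 4.355e+04 rad/s; BW = Δω/(2π) = 6931 Hz.

(a) f₀ = 4563 Hz  (b) Q = 0.6584  (c) BW = 6931 Hz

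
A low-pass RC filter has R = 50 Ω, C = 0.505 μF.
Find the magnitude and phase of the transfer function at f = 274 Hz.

Step 1 — Angular frequency: ω = 2π·274 = 1722 rad/s.
Step 2 — Transfer function: H(jω) = 1/(1 + jωRC).
Step 3 — Denominator: 1 + jωRC = 1 + j·1722·50·5.05e-07 = 1 + j0.04347.
Step 4 — H = 0.9981 - j0.04339.
Step 5 — Magnitude: |H| = 0.9991 (-0.0 dB); phase: φ = -2.5°.

|H| = 0.9991 (-0.0 dB), φ = -2.5°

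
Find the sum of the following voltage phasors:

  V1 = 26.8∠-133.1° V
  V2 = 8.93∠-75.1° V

Step 1 — Convert each phasor to rectangular form:
  V1 = 26.8·(cos(-133.1°) + j·sin(-133.1°)) = -18.31 - j19.57 V
  V2 = 8.93·(cos(-75.1°) + j·sin(-75.1°)) = 2.296 - j8.63 V
Step 2 — Sum components: V_total = -16.02 - j28.2 V.
Step 3 — Convert to polar: |V_total| = 32.43 V, ∠V_total = -119.6°.

V_total = 32.43∠-119.6° V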